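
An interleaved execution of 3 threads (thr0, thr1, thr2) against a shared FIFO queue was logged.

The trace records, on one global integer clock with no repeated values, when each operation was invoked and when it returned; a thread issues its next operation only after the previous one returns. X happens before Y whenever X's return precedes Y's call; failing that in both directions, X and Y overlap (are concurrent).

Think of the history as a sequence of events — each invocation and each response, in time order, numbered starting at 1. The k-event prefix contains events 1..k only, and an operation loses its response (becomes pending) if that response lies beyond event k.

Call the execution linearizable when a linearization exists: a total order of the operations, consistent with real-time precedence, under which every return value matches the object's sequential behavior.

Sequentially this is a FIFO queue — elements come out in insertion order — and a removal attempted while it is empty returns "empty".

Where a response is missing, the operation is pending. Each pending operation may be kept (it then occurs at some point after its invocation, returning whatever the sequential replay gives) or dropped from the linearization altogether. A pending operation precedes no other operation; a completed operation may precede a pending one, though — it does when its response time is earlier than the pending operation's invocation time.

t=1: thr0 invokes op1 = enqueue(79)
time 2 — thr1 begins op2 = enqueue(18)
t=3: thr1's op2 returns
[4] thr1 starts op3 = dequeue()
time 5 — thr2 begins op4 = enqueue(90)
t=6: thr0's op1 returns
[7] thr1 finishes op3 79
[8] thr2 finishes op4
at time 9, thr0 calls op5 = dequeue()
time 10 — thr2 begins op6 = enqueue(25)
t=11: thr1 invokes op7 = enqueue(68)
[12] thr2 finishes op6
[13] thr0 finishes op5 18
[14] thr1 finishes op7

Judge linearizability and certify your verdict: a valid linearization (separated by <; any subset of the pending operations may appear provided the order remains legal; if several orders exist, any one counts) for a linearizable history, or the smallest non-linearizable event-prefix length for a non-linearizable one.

linearizable — witness: op1 < op2 < op3 < op4 < op5 < op6 < op7

after step 1 (op1 enqueue(79)): queue <79>
after step 2 (op2 enqueue(18)): queue <79,18>
after step 3 (op3 dequeue() → 79): queue <18>
after step 4 (op4 enqueue(90)): queue <18,90>
after step 5 (op5 dequeue() → 18): queue <90>
after step 6 (op6 enqueue(25)): queue <90,25>
after step 7 (op7 enqueue(68)): queue <90,25,68>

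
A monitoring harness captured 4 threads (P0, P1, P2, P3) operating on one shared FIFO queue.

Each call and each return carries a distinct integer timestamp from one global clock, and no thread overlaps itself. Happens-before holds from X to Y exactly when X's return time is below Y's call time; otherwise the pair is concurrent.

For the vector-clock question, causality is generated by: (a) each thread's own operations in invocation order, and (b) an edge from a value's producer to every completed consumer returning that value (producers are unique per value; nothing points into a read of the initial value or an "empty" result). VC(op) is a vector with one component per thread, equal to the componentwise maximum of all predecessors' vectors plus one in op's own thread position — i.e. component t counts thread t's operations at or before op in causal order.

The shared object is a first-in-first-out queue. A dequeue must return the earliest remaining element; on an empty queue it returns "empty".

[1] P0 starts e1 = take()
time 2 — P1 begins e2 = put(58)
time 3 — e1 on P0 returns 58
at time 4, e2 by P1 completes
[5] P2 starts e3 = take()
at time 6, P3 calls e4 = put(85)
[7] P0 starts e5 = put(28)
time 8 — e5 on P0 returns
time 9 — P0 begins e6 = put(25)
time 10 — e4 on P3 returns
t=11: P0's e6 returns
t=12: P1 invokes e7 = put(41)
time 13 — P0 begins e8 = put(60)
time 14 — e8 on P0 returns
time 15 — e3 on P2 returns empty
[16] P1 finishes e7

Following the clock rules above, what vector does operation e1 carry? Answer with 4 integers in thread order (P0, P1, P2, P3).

invoked at 6, e4 has no predecessors; its own P3 bump gives (0, 0, 0, 1)
invoked at 5, e3 has no predecessors; its own P2 bump gives (0, 0, 1, 0)
invoked at 2, e2 has no predecessors; its own P1 bump gives (0, 1, 0, 0)
e7 (invocation 12): componentwise max over VC(e2)=(0, 1, 0, 0), +1 at P1, giving (0, 2, 0, 0)
e1 (invocation 1): componentwise max over VC(e2)=(0, 1, 0, 0), +1 at P0, giving (1, 1, 0, 0)
e5 (invocation 7): componentwise max over VC(e1)=(1, 1, 0, 0), +1 at P0, giving (2, 1, 0, 0)
e6 (invocation 9): componentwise max over VC(e5)=(2, 1, 0, 0), +1 at P0, giving (3, 1, 0, 0)
e8 (invocation 13): componentwise max over VC(e6)=(3, 1, 0, 0), +1 at P0, giving (4, 1, 0, 0)
target: VC(e1) = (1, 1, 0, 0)

(1, 1, 0, 0)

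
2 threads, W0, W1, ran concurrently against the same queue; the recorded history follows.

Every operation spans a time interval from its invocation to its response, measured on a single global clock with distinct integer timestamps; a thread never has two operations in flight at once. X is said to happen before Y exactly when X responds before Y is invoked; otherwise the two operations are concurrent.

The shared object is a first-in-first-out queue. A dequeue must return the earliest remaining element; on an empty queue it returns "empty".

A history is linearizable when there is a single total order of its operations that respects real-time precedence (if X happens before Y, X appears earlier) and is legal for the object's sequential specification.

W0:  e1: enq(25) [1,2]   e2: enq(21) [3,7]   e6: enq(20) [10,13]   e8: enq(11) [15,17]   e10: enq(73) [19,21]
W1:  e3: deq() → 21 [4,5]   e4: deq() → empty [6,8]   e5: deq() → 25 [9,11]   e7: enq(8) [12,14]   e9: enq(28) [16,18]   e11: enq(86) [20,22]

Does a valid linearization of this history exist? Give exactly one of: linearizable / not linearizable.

not linearizable

cut after 4 events: linearizable; cut after 5 events (e3 responds, time 5): not linearizable
exhaustive check: the 2 completed queue ops admit one real-time order; illegal
including or dropping the 1 pending operation (e2) in any combination fails
for example e1, e3 (pending dropped) fails at step 2: e3 deq() → 21 is not legal there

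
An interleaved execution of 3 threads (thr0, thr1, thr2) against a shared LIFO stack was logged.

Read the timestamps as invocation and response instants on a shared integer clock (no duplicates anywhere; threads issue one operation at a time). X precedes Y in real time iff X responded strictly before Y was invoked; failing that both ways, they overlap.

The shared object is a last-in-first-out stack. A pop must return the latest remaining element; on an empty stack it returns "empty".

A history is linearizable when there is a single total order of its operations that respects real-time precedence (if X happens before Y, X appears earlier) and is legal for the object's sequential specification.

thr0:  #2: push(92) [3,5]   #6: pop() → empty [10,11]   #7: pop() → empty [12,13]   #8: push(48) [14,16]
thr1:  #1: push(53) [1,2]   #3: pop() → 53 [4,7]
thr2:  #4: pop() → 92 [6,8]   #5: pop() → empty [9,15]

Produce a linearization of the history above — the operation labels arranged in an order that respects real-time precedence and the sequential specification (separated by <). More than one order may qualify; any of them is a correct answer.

#1 < #2 < #4 < #3 < #5 < #6 < #7 < #8

1. #1 push(53), leaving stack <53>
2. #2 push(92), leaving stack <53,92>
3. #4 pop() → 92, leaving stack <53>
4. #3 pop() → 53, leaving stack <>
5. #5 pop() → empty, leaving stack <>
6. #6 pop() → empty, leaving stack <>
7. #7 pop() → empty, leaving stack <>
8. #8 push(48), leaving stack <48>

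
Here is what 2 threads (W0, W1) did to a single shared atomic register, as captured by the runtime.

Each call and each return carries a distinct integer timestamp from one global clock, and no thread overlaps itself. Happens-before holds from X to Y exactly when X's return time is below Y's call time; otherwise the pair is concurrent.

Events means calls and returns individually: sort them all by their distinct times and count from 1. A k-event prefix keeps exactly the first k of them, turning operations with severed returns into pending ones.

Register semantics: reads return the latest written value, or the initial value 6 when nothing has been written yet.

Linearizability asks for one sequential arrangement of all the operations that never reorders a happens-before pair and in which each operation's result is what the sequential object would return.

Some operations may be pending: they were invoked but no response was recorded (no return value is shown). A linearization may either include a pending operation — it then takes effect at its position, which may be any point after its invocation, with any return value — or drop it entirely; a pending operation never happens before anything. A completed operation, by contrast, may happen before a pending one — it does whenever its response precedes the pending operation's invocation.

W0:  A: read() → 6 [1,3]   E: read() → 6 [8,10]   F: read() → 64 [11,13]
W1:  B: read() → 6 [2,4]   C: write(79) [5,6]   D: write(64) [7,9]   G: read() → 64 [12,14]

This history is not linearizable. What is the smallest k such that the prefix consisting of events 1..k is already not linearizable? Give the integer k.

10

events 1..9 are linearizable; a witness order is A, B, C, D:
after step 1 (A read() → 6): value 6
after step 2 (B read() → 6): value 6
after step 3 (C write(79)): value 79
after step 4 (D write(64)): value 64
once event 10 joins (E's response, time 10), exhaustive search finds no witness
one such order, A, B, C, D, E, breaks at step 5 where E read() → 6 is illegal
one such order, A, B, C, E, D, breaks at step 4 where E read() → 6 is illegal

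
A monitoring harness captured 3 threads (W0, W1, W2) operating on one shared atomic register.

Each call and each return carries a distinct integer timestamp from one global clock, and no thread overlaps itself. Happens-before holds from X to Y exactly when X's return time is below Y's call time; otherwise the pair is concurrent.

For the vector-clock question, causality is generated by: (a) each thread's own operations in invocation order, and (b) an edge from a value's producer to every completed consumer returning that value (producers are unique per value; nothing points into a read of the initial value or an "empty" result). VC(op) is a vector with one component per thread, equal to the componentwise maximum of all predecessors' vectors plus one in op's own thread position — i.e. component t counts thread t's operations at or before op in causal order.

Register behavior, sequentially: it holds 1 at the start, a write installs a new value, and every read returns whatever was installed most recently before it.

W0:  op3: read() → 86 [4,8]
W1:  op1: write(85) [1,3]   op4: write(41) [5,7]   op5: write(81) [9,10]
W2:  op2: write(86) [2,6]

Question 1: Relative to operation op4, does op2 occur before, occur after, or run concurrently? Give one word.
op2 spans [2,6], op4 spans [5,7]
the intervals overlap in both directions

concurrent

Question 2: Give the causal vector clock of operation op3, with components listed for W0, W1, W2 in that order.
op2 (invocation 2): nothing precedes it; W2's component alone gives (0, 0, 1)
op1 (invocation 1): nothing precedes it; W1's component alone gives (0, 1, 0)
op4 (invocation 5): componentwise max over VC(op1)=(0, 1, 0), +1 at W1, giving (0, 2, 0)
op3 (invocation 4): componentwise max over VC(op2)=(0, 0, 1), +1 at W0, giving (1, 0, 1)
op5 (invocation 9): componentwise max over VC(op4)=(0, 2, 0), +1 at W1, giving (0, 3, 0)
target: VC(op3) = (1, 0, 1)

(1, 0, 1)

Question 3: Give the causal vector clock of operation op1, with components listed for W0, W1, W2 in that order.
op2, invoked 2, has no incoming edges; only W2's bump applies → (0, 0, 1)
op1, invoked 1, has no incoming edges; only W1's bump applies → (0, 1, 0)
invoked at 5, op4 merges VC(op1)=(0, 1, 0) and bumps W1's slot → (0, 2, 0)
invoked at 4, op3 merges VC(op2)=(0, 0, 1) and bumps W0's slot → (1, 0, 1)
invoked at 9, op5 merges VC(op4)=(0, 2, 0) and bumps W1's slot → (0, 3, 0)
target: VC(op1) = (0, 1, 0)

(0, 1, 0)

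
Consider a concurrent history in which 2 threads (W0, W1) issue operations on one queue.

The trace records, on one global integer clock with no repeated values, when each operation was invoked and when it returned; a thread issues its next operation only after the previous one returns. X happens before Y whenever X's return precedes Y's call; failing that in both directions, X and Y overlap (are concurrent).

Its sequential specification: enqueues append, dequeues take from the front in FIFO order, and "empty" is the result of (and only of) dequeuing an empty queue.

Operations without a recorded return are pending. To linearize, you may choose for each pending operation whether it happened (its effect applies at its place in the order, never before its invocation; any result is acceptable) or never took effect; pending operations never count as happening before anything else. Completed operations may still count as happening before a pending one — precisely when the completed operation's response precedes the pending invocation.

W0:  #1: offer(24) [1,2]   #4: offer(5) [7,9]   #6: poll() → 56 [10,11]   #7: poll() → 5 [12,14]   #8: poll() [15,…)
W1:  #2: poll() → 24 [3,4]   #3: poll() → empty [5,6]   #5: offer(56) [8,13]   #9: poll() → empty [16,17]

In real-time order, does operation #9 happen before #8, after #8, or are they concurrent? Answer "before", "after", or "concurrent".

concurrent

#9 spans [16,17], #8 spans [15,…)
the intervals overlap in both directions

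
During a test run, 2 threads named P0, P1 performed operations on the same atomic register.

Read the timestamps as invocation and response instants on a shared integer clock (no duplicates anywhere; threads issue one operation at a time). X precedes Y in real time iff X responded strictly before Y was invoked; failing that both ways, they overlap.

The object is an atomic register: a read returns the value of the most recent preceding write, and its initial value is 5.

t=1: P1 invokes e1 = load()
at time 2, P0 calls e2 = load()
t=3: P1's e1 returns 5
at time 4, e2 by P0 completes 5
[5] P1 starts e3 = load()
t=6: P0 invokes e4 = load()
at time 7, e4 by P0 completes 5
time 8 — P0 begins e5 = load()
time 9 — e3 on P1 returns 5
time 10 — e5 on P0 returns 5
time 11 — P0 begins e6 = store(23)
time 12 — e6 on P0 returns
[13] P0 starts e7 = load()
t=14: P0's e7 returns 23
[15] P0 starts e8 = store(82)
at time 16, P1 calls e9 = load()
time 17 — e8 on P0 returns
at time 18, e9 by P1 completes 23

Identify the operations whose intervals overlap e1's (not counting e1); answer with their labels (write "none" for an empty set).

e1 spans [1,3]: anything still running between times 1 and 3 counts as concurrent
e2 [2,4]: concurrent
e3 [5,9]: after
e4 [6,7]: after
e5 [8,10]: after
e6 [11,12]: after
e7 [13,14]: after
e8 [15,17]: after
e9 [16,18]: after

e2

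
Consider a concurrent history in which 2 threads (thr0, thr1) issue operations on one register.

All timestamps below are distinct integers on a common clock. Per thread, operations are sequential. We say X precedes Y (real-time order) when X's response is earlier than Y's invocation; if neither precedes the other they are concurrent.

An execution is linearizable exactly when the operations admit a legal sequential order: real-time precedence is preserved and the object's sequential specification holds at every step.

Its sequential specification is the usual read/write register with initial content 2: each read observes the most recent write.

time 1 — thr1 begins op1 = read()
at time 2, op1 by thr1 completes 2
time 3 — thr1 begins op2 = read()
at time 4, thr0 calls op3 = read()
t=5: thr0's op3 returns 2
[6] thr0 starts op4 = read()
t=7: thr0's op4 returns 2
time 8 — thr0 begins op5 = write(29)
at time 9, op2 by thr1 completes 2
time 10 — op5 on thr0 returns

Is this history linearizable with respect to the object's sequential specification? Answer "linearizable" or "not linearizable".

linearizable

a witness: op1, op2, op3, op4, op5
step 1: op1 read() → 2 — value 2
step 2: op2 read() → 2 — value 2
step 3: op3 read() → 2 — value 2
step 4: op4 read() → 2 — value 2
step 5: op5 write(29) — value 29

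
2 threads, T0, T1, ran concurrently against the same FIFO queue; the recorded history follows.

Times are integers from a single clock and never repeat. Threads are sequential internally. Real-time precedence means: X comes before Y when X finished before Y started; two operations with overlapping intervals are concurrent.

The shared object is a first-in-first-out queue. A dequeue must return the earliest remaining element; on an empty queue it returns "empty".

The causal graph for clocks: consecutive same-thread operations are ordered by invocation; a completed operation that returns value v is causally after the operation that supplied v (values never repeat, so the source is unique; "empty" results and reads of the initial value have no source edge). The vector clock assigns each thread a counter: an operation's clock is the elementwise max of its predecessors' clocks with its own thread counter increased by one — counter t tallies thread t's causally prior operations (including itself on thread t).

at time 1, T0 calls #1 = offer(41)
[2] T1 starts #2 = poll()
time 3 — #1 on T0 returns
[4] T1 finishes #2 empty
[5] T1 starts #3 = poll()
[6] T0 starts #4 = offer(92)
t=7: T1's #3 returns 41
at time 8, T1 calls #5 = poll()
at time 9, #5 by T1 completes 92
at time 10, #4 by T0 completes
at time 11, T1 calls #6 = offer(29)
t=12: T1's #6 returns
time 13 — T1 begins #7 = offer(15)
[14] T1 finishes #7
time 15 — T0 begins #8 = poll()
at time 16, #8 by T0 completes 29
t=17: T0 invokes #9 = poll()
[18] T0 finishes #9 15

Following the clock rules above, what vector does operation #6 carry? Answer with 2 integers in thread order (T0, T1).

invoked at 2, #2 has no predecessors; its own T1 bump gives (0, 1)
invoked at 1, #1 has no predecessors; its own T0 bump gives (1, 0)
merge at #4 (invoked 6): VC(#1)=(1, 0), own-thread bump on T0 → (2, 0)
merge at #3 (invoked 5): VC(#1)=(1, 0), VC(#2)=(0, 1), own-thread bump on T1 → (1, 2)
merge at #5 (invoked 8): VC(#3)=(1, 2), VC(#4)=(2, 0), own-thread bump on T1 → (2, 3)
merge at #6 (invoked 11): VC(#5)=(2, 3), own-thread bump on T1 → (2, 4)
merge at #7 (invoked 13): VC(#6)=(2, 4), own-thread bump on T1 → (2, 5)
merge at #8 (invoked 15): VC(#4)=(2, 0), VC(#6)=(2, 4), own-thread bump on T0 → (3, 4)
merge at #9 (invoked 17): VC(#7)=(2, 5), VC(#8)=(3, 4), own-thread bump on T0 → (4, 5)
target: VC(#6) = (2, 4)

(2, 4)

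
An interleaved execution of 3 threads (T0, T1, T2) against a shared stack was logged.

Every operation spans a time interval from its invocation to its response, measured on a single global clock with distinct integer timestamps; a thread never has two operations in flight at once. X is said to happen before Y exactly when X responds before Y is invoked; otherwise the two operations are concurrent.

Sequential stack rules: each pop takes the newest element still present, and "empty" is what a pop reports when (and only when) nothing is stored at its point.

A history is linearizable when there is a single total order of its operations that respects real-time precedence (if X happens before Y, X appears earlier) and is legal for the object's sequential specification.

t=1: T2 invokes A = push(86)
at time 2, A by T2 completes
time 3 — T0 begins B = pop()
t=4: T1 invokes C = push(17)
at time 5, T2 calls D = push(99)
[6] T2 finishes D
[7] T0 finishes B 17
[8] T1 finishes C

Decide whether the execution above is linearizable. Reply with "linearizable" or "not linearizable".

a witness: A, C, B, D
1. A push(86), leaving stack <86>
2. C push(17), leaving stack <86,17>
3. B pop() → 17, leaving stack <86>
4. D push(99), leaving stack <86,99>

linearizable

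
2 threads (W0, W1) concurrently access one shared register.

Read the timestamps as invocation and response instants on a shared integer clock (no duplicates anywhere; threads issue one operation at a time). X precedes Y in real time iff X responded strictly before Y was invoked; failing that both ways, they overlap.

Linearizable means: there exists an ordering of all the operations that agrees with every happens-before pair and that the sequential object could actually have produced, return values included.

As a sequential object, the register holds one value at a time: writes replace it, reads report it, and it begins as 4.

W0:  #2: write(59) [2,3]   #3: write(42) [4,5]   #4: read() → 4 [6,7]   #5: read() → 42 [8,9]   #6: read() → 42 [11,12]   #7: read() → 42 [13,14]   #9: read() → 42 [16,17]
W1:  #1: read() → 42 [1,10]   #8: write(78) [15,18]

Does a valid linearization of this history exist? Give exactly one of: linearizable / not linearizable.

the violation lands at event 7, #4's response at time 7: events 1..6 linearize, events 1..7 do not
exhaustive check: the 3 completed register ops admit one real-time order; illegal
including or dropping the 1 pending operation (#1) in any combination fails
for example #2, #3, #4 (pending dropped) fails at step 3: #4 read() → 4 is not legal there

not linearizable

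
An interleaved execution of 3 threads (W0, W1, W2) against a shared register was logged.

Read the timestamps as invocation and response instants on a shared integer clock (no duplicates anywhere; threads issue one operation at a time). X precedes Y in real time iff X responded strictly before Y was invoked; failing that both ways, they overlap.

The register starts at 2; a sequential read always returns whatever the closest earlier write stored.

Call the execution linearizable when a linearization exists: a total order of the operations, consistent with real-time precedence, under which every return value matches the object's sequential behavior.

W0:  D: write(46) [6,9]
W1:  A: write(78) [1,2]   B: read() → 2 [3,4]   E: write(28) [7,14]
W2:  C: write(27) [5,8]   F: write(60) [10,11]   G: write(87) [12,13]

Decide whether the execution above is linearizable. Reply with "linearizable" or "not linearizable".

not linearizable

events 1..3 are fine; event 4 — the response of B at time 4 — makes the prefix non-linearizable
exhaustive check: the 2 completed register ops admit one real-time order; illegal
one such order, A, B, breaks at step 2 where B read() → 2 is illegal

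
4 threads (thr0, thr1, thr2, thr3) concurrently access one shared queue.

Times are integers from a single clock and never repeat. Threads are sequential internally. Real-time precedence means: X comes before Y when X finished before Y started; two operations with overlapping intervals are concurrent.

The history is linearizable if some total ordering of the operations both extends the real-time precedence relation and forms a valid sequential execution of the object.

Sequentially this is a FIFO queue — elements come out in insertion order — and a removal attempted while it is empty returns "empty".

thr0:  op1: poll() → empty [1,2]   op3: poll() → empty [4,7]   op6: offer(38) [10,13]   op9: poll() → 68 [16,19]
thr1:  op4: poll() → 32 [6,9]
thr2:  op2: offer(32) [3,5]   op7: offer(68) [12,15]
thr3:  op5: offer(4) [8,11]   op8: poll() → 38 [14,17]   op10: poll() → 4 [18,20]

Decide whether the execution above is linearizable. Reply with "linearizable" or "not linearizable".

a witness: op1, op2, op4, op3, op6, op5, op7, op8, op10, op9
1. op1 poll() → empty, leaving queue <>
2. op2 offer(32), leaving queue <32>
3. op4 poll() → 32, leaving queue <>
4. op3 poll() → empty, leaving queue <>
5. op6 offer(38), leaving queue <38>
6. op5 offer(4), leaving queue <38,4>
7. op7 offer(68), leaving queue <38,4,68>
8. op8 poll() → 38, leaving queue <4,68>
9. op10 poll() → 4, leaving queue <68>
10. op9 poll() → 68, leaving queue <>

linearizable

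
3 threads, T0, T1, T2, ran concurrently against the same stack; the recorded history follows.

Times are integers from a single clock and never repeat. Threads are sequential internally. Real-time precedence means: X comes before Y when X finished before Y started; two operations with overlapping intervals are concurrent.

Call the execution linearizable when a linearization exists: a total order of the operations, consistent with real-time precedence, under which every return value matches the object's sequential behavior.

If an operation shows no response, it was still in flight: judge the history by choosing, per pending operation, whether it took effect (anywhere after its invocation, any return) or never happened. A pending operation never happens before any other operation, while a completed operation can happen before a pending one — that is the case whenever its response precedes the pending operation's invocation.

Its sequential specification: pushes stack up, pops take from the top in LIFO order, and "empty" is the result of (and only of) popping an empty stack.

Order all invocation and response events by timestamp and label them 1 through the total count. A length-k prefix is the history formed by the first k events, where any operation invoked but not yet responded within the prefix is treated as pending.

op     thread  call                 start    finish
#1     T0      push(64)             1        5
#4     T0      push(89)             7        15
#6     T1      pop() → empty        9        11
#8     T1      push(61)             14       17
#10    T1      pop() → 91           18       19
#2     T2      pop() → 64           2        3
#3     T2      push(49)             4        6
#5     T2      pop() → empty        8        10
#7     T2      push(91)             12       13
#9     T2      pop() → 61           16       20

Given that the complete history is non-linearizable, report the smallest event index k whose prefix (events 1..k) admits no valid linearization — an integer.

11

events 1..10 are still linearizable — one witness is #1, #2, #3, #6, #5:
after step 1 (#1 push(64)): stack <64>
after step 2 (#2 pop() → 64): stack <>
after step 3 (#3 push(49)): stack <49>
after step 4 (#6 pop() (pending, included)): stack <>
after step 5 (#5 pop() → empty): stack <>
adding event 11 (#6 responds at 11) leaves no legal real-time order
every completion of the 1 pending operation (#4) was checked; none linearizes
e.g. #1, #2, #3, #5, #6 (pending dropped): illegal at step 4, since #5 pop() → empty cannot apply there
e.g. #1, #2, #3, #6, #5 (pending dropped): illegal at step 4, since #6 pop() → empty cannot apply there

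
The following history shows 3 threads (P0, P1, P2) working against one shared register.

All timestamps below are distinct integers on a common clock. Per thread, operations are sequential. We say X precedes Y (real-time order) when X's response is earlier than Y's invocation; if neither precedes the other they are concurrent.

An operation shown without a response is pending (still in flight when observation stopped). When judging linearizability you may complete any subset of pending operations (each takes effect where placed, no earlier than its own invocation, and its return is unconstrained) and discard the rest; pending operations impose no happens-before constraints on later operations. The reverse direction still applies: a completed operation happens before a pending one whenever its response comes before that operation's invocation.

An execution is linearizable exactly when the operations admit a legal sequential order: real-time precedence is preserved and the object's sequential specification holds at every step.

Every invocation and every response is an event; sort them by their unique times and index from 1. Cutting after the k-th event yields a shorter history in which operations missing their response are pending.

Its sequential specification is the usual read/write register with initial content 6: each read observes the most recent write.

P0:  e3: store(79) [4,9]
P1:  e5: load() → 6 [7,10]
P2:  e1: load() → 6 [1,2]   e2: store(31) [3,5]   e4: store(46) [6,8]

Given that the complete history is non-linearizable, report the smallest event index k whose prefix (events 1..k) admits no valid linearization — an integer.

10

events 1..9 are still linearizable — one witness is e1, e2, e3, e4:
1. e1 load() → 6, leaving value 6
2. e2 store(31), leaving value 31
3. e3 store(79), leaving value 79
4. e4 store(46), leaving value 46
event 10 — e5's response, time 10 — after it, nothing linearizes
take e1, e2, e3, e4, e5: step 5 already fails, because e5 load() → 6 cannot occur there
take e1, e2, e3, e5, e4: step 4 already fails, because e5 load() → 6 cannot occur there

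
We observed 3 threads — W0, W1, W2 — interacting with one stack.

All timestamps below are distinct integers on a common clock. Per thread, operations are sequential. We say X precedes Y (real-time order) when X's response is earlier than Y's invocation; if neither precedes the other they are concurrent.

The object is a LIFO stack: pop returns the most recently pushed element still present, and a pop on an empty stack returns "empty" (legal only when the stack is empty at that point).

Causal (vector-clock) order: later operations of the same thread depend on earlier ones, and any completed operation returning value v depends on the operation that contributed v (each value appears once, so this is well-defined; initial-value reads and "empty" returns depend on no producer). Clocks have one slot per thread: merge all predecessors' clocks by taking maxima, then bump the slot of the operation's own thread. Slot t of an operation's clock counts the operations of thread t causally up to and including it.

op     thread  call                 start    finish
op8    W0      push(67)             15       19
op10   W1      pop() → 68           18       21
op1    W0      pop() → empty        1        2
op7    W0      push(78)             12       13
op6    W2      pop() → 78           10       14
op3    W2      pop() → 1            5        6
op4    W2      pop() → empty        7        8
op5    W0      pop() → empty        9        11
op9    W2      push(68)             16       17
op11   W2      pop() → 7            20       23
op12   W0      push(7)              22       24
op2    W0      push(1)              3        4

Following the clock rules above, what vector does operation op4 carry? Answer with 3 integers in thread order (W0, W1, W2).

(2, 0, 2)

root op op1, invoked 1: fresh clock plus W0's own tick → (1, 0, 0)
invoked at 3, op2 merges VC(op1)=(1, 0, 0) and bumps W0's slot → (2, 0, 0)
invoked at 5, op3 merges VC(op2)=(2, 0, 0) and bumps W2's slot → (2, 0, 1)
invoked at 9, op5 merges VC(op2)=(2, 0, 0) and bumps W0's slot → (3, 0, 0)
invoked at 7, op4 merges VC(op3)=(2, 0, 1) and bumps W2's slot → (2, 0, 2)
invoked at 12, op7 merges VC(op5)=(3, 0, 0) and bumps W0's slot → (4, 0, 0)
invoked at 15, op8 merges VC(op7)=(4, 0, 0) and bumps W0's slot → (5, 0, 0)
invoked at 22, op12 merges VC(op8)=(5, 0, 0) and bumps W0's slot → (6, 0, 0)
invoked at 10, op6 merges VC(op4)=(2, 0, 2), VC(op7)=(4, 0, 0) and bumps W2's slot → (4, 0, 3)
invoked at 16, op9 merges VC(op6)=(4, 0, 3) and bumps W2's slot → (4, 0, 4)
invoked at 18, op10 merges VC(op9)=(4, 0, 4) and bumps W1's slot → (4, 1, 4)
invoked at 20, op11 merges VC(op9)=(4, 0, 4), VC(op12)=(6, 0, 0) and bumps W2's slot → (6, 0, 5)
target: VC(op4) = (2, 0, 2)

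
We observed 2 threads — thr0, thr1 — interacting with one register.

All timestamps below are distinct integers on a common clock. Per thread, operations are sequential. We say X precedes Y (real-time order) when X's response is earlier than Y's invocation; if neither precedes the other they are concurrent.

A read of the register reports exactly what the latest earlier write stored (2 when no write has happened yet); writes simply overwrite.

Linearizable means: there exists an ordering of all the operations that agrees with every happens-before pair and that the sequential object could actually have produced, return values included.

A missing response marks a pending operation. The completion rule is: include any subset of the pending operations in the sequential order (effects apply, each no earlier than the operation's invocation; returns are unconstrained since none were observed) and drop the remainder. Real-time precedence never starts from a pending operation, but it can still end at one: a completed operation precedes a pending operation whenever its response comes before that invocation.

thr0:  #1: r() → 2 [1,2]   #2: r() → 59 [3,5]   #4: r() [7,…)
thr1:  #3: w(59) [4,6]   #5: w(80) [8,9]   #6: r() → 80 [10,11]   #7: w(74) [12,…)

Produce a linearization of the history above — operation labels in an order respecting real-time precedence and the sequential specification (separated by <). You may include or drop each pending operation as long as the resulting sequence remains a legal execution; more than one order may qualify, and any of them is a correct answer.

step 1: #1 r() → 2 — value 2
step 2: #3 w(59) — value 59
step 3: #2 r() → 59 — value 59
step 4: #4 r() (pending, included) — value 59
step 5: #5 w(80) — value 80
step 6: #6 r() → 80 — value 80

#1 < #3 < #2 < #4 < #5 < #6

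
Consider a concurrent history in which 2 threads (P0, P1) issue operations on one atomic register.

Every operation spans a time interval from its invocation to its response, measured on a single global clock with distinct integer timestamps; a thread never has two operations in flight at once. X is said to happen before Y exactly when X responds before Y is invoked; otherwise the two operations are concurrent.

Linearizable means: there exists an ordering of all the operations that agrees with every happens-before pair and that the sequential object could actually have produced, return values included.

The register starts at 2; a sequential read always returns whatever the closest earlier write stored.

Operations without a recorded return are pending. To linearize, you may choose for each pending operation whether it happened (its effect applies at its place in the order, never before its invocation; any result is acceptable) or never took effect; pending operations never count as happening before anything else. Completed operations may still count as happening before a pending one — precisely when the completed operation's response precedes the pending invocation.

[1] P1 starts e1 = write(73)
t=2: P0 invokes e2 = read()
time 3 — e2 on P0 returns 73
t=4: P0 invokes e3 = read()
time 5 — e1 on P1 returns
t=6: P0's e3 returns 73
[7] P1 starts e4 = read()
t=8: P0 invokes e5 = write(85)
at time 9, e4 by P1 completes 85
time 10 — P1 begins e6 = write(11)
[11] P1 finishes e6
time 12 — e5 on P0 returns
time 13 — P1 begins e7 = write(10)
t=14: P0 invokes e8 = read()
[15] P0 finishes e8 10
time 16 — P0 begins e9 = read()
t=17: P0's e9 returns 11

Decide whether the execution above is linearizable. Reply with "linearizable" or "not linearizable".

already the first 17 events (up to e9's response at time 17) admit no linearization; the first 16 still do
8 completed operations, 9 real-time-consistent orders — every atomic register replay fails
every completion of the 1 pending operation (e7) was checked; none linearizes
sample order e1, e2, e3, e4, e5, e6, e8, e9 (pending dropped) stalls at step 4 — e4 read() → 85 has no legal effect
sample order e1, e2, e3, e4, e6, e5, e8, e9 (pending dropped) stalls at step 4 — e4 read() → 85 has no legal effect

not linearizable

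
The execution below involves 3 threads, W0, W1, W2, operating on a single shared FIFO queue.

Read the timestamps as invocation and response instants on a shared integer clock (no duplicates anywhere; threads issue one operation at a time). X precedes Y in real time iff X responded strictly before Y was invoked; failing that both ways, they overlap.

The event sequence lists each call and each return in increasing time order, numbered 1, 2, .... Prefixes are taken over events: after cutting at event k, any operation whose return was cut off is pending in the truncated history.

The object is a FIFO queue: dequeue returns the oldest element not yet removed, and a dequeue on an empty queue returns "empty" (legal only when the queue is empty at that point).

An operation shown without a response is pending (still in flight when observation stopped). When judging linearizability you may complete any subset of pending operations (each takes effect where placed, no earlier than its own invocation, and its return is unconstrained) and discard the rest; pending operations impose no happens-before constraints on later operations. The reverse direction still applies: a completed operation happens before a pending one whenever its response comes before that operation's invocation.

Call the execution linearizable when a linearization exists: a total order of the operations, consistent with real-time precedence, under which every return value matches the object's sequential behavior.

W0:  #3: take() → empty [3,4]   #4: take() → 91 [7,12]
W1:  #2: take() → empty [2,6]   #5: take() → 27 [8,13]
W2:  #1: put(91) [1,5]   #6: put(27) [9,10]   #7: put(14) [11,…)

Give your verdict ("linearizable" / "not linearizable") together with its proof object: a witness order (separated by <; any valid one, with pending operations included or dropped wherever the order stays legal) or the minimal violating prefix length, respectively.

step 1: #2 take() → empty — queue <>
step 2: #3 take() → empty — queue <>
step 3: #1 put(91) — queue <91>
step 4: #4 take() → 91 — queue <>
step 5: #6 put(27) — queue <27>
step 6: #5 take() → 27 — queue <>

linearizable — witness: #2 < #3 < #1 < #4 < #6 < #5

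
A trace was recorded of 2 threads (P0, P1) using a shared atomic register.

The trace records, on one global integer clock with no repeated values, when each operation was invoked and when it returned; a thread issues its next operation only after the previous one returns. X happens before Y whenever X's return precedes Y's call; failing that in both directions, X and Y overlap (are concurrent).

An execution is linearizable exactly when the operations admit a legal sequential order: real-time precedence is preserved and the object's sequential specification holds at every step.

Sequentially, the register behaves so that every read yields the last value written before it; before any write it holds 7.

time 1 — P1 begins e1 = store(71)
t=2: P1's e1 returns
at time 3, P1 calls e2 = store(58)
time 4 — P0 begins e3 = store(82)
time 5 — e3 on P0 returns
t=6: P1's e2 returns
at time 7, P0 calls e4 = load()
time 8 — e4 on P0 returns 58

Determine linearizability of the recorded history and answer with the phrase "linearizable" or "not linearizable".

linearizable

a witness: e1, e3, e2, e4
1. e1 store(71), leaving value 71
2. e3 store(82), leaving value 82
3. e2 store(58), leaving value 58
4. e4 load() → 58, leaving value 58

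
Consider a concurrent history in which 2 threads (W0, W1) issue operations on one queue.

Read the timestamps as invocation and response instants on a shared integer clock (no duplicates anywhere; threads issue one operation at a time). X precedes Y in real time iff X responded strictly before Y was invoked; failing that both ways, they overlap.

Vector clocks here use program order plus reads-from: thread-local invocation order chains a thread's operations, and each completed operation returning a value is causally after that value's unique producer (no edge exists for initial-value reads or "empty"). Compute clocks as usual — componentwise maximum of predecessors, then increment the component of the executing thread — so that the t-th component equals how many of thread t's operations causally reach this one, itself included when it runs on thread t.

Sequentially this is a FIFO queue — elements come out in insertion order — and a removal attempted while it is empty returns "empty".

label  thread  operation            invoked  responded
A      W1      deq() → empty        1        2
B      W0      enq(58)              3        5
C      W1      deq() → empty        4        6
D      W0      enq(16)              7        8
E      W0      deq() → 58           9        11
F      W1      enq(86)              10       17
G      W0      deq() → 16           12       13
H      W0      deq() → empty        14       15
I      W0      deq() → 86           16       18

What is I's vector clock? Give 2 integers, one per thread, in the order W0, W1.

(6, 3)

A, invoked 1, has no incoming edges; only W1's bump applies → (0, 1)
B, invoked 3, has no incoming edges; only W0's bump applies → (1, 0)
from VC(A)=(0, 1), C (invoked 4) maxes components and bumps W1 → (0, 2)
from VC(B)=(1, 0), D (invoked 7) maxes components and bumps W0 → (2, 0)
from VC(C)=(0, 2), F (invoked 10) maxes components and bumps W1 → (0, 3)
from VC(B)=(1, 0), VC(D)=(2, 0), E (invoked 9) maxes components and bumps W0 → (3, 0)
from VC(D)=(2, 0), VC(E)=(3, 0), G (invoked 12) maxes components and bumps W0 → (4, 0)
from VC(G)=(4, 0), H (invoked 14) maxes components and bumps W0 → (5, 0)
from VC(F)=(0, 3), VC(H)=(5, 0), I (invoked 16) maxes components and bumps W0 → (6, 3)
target: VC(I) = (6, 3)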